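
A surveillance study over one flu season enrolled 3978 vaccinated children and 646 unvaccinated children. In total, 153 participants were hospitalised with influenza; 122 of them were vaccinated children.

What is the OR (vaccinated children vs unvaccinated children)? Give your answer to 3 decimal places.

OR = 0.628

vaccinated children without the outcome: 3978 − 122 = 3856
unvaccinated children with the outcome: 153 − 122 = 31
unvaccinated children without the outcome: 646 − 31 = 615
odds, vaccinated children = 122/3856 = 0.03164
odds, unvaccinated children = 31/615 = 0.05041
OR = 0.03164 / 0.05041 = 0.628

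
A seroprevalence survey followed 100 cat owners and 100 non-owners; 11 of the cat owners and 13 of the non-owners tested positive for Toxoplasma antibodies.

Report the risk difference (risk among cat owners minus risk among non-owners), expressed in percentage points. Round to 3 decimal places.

RD = -2.000

risk, cat owners = 11/100 = 0.1100
risk, non-owners = 13/100 = 0.1300
risk difference = 0.1100 − 0.1300 = -0.0200 → -2.000 percentage points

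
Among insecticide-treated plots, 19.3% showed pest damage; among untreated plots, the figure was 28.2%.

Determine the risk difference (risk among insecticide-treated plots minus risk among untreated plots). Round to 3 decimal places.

risk difference = 0.1930 − 0.2820 = -0.089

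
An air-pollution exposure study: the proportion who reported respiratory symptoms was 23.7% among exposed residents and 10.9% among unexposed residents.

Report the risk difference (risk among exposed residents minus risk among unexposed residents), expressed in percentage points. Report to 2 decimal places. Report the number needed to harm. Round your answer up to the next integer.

risk difference = 0.2370 − 0.1090 = 0.1280 → 12.80 percentage points
absolute risk difference = 0.128000
1 / 0.128000 = 7.812 → round up → 8

RD = 12.80; NNH = 8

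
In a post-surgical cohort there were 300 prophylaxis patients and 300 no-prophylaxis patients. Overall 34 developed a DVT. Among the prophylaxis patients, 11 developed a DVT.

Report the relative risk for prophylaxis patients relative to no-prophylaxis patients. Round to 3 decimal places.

prophylaxis patients without the outcome: 300 − 11 = 289
no-prophylaxis patients with the outcome: 34 − 11 = 23
no-prophylaxis patients without the outcome: 300 − 23 = 277
risk, prophylaxis patients = 11/300 = 0.03667
risk, no-prophylaxis patients = 23/300 = 0.07667
RR = 0.03667 / 0.07667 = 0.478

0.478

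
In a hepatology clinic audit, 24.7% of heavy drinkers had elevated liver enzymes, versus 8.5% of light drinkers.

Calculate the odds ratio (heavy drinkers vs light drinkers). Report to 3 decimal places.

OR = 3.531

odds, heavy drinkers = 0.2470/0.7530 = 0.3280
odds, light drinkers = 0.0850/0.9150 = 0.0929
OR = 0.3280 / 0.0929 = 3.531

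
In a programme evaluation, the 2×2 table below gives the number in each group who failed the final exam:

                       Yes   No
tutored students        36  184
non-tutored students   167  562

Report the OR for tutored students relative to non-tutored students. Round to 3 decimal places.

0.658

odds, tutored students = 36/184 = 0.1957
odds, non-tutored students = 167/562 = 0.2972
OR = 0.1957 / 0.2972 = 0.658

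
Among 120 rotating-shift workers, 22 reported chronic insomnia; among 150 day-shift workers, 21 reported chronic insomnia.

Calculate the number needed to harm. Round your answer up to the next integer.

NNH: 24

risk, rotating-shift workers = 22/120 = 0.183333
risk, day-shift workers = 21/150 = 0.140000
absolute risk difference = 0.043333
1 / 0.043333 = 23.077 → round up → 24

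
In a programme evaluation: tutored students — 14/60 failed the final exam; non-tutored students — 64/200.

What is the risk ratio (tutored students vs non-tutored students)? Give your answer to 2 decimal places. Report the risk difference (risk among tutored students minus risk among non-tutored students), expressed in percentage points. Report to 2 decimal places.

RR = 0.73; RD = -8.67

risk, tutored students = 14/60 = 0.2333
risk, non-tutored students = 64/200 = 0.3200
RR = 0.2333 / 0.3200 = 0.73
risk difference = 0.2333 − 0.3200 = -0.0867 → -8.67 percentage points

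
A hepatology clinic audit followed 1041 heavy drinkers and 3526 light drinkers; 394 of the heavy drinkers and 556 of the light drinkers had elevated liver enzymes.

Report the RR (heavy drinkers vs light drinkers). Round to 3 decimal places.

risk, heavy drinkers = 394/1041 = 0.3785
risk, light drinkers = 556/3526 = 0.1577
RR = 0.3785 / 0.1577 = 2.400

RR ≈ 2.400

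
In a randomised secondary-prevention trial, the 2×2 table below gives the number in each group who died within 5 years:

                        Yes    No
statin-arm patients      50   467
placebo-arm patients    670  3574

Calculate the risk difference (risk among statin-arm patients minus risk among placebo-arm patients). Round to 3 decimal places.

RD = -0.061

risk, statin-arm patients = 50/517 = 0.0967
risk, placebo-arm patients = 670/4244 = 0.1579
risk difference = 0.0967 − 0.1579 = -0.061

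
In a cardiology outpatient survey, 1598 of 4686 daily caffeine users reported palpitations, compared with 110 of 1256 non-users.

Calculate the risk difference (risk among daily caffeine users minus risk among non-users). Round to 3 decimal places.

risk, daily caffeine users = 1598/4686 = 0.3410
risk, non-users = 110/1256 = 0.0876
risk difference = 0.3410 − 0.0876 = 0.253

0.253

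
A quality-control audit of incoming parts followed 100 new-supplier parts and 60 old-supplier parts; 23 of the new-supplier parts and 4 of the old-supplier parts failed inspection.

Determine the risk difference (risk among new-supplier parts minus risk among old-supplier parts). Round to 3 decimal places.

0.163

risk, new-supplier parts = 23/100 = 0.2300
risk, old-supplier parts = 4/60 = 0.0667
risk difference = 0.2300 − 0.0667 = 0.163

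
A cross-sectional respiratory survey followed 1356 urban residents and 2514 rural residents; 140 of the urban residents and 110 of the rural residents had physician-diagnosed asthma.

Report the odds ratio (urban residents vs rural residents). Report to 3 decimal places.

OR = (140 × 2404) / (1216 × 110) = 336560/133760 ≈ 2.516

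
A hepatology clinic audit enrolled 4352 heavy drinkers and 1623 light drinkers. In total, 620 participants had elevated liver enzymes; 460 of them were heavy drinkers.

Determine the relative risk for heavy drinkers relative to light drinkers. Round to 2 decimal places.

heavy drinkers without the outcome: 4352 − 460 = 3892
light drinkers with the outcome: 620 − 460 = 160
light drinkers without the outcome: 1623 − 160 = 1463
risk, heavy drinkers = 460/4352 = 0.1057
risk, light drinkers = 160/1623 = 0.0986
RR = 0.1057 / 0.0986 = 1.07

1.07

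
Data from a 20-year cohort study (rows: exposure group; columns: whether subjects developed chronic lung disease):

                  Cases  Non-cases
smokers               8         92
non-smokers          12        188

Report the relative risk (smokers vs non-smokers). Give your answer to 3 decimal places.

RR = 1.333

risk, smokers = 8/100 = 0.0800
risk, non-smokers = 12/200 = 0.0600
RR = 0.0800 / 0.0600 = 1.333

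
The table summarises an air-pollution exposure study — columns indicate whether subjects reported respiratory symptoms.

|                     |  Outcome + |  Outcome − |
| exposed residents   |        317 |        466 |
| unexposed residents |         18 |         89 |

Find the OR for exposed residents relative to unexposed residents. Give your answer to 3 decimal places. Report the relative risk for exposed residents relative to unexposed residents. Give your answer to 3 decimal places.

OR = 3.363; RR = 2.407

OR = (317 × 89) / (466 × 18) = 28213/8388 ≈ 3.363
risk, exposed residents = 317/783 = 0.4049
risk, unexposed residents = 18/107 = 0.1682
RR = 0.4049 / 0.1682 = 2.407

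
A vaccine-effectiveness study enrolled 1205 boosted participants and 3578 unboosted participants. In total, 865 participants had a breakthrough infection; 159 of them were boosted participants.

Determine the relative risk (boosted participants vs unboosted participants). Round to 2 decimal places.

RR = 0.67

boosted participants without the outcome: 1205 − 159 = 1046
unboosted participants with the outcome: 865 − 159 = 706
unboosted participants without the outcome: 3578 − 706 = 2872
risk, boosted participants = 159/1205 = 0.1320
risk, unboosted participants = 706/3578 = 0.1973
RR = 0.1320 / 0.1973 = 0.67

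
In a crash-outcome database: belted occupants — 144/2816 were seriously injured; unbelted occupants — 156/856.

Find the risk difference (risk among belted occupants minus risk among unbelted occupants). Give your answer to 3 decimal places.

risk, belted occupants = 144/2816 = 0.0511
risk, unbelted occupants = 156/856 = 0.1822
risk difference = 0.0511 − 0.1822 = -0.131

RD: -0.131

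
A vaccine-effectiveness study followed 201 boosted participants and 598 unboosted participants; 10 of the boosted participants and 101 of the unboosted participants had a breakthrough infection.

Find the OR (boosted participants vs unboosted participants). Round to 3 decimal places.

OR = (10 × 497) / (191 × 101) = 4970/19291 ≈ 0.258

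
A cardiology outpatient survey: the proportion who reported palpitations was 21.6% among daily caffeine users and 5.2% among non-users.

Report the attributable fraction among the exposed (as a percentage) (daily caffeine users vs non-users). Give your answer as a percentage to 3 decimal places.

AR% = (0.2160 − 0.0520) / 0.2160 = 0.7593 → 75.926%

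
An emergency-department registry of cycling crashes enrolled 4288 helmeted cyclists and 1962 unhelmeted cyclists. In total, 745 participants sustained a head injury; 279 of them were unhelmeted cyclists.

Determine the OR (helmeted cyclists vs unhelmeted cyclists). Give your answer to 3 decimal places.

helmeted cyclists with the outcome: 745 − 279 = 466
helmeted cyclists without the outcome: 4288 − 466 = 3822
unhelmeted cyclists without the outcome: 1962 − 279 = 1683
odds, helmeted cyclists = 466/3822 = 0.1219
odds, unhelmeted cyclists = 279/1683 = 0.1658
OR = 0.1219 / 0.1658 = 0.735

0.735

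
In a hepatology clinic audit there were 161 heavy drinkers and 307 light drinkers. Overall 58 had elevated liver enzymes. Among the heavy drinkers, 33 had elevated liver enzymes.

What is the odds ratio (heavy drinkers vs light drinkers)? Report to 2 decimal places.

heavy drinkers without the outcome: 161 − 33 = 128
light drinkers with the outcome: 58 − 33 = 25
light drinkers without the outcome: 307 − 25 = 282
odds, heavy drinkers = 33/128 = 0.2578
odds, light drinkers = 25/282 = 0.0887
OR = 0.2578 / 0.0887 = 2.91

2.91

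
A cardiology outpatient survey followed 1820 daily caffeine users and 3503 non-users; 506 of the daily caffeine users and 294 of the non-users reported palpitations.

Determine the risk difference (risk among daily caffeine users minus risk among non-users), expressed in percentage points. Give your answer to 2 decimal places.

RD: 19.41

risk, daily caffeine users = 506/1820 = 0.2780
risk, non-users = 294/3503 = 0.0839
risk difference = 0.2780 − 0.0839 = 0.1941 → 19.41 percentage points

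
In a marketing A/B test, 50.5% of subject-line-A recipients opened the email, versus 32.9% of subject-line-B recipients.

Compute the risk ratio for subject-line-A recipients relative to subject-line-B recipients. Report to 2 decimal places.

RR = 0.5050 / 0.3290 = 1.53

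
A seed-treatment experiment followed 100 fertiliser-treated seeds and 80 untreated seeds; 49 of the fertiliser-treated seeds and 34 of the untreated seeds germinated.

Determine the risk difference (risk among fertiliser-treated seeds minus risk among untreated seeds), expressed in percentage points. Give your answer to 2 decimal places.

risk, fertiliser-treated seeds = 49/100 = 0.4900
risk, untreated seeds = 34/80 = 0.4250
risk difference = 0.4900 − 0.4250 = 0.0650 → 6.50 percentage points

RD = 6.50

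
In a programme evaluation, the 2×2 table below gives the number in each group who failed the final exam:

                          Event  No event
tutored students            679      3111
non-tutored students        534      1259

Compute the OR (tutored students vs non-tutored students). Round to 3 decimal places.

odds, tutored students = 679/3111 = 0.2183
odds, non-tutored students = 534/1259 = 0.4241
OR = 0.2183 / 0.4241 = 0.515

OR: 0.515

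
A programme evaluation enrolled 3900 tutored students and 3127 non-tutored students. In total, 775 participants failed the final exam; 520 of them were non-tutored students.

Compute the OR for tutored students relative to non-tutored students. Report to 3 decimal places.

0.351

tutored students with the outcome: 775 − 520 = 255
tutored students without the outcome: 3900 − 255 = 3645
non-tutored students without the outcome: 3127 − 520 = 2607
OR = (255 × 2607) / (3645 × 520) = 664785/1895400 ≈ 0.351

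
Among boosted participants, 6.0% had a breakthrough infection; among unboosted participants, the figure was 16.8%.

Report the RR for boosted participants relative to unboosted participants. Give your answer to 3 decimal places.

RR = 0.0600 / 0.1680 = 0.357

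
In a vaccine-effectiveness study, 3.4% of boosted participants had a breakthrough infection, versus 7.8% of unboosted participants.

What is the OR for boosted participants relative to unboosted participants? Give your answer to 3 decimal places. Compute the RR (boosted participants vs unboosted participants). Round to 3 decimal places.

OR = 0.416; RR = 0.436

odds, boosted participants = 0.03400/0.96600 = 0.03520
odds, unboosted participants = 0.07800/0.92200 = 0.08460
OR = 0.03520 / 0.08460 = 0.416
RR = 0.03400 / 0.07800 = 0.436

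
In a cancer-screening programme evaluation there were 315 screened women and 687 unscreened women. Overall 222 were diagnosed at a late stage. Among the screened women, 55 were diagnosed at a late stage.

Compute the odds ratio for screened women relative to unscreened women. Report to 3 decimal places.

OR = 0.659

screened women without the outcome: 315 − 55 = 260
unscreened women with the outcome: 222 − 55 = 167
unscreened women without the outcome: 687 − 167 = 520
OR = (55 × 520) / (260 × 167) = 28600/43420 ≈ 0.659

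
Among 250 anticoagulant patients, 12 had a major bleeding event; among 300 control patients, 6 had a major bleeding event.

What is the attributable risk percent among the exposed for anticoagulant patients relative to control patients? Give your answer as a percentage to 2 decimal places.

58.33%

risk, anticoagulant patients = 12/250 = 0.04800
risk, control patients = 6/300 = 0.02000
AR% = (0.04800 − 0.02000) / 0.04800 = 0.5833 → 58.33%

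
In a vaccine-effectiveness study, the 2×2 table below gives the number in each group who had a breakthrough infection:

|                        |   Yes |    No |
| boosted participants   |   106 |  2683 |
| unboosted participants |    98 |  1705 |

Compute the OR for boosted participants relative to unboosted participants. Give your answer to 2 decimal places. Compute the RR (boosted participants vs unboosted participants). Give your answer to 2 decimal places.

odds, boosted participants = 106/2683 = 0.03951
odds, unboosted participants = 98/1705 = 0.05748
OR = 0.03951 / 0.05748 = 0.69
risk, boosted participants = 106/2789 = 0.03801
risk, unboosted participants = 98/1803 = 0.05435
RR = 0.03801 / 0.05435 = 0.70

OR = 0.69; RR = 0.70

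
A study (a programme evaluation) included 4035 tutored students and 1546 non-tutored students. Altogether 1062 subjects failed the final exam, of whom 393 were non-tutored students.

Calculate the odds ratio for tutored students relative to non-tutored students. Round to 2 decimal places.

OR = 0.58

tutored students with the outcome: 1062 − 393 = 669
tutored students without the outcome: 4035 − 669 = 3366
non-tutored students without the outcome: 1546 − 393 = 1153
OR = (669 × 1153) / (3366 × 393) = 771357/1322838 ≈ 0.58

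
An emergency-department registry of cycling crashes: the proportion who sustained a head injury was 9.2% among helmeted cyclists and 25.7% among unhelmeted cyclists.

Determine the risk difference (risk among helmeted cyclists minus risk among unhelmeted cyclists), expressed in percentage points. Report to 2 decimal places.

risk difference = 0.0920 − 0.2570 = -0.1650 → -16.50 percentage points

-16.50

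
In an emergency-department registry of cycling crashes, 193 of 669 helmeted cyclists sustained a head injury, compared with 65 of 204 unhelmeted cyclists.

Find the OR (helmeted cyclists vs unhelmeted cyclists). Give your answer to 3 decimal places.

OR = 0.867

odds, helmeted cyclists = 193/476 = 0.4055
odds, unhelmeted cyclists = 65/139 = 0.4676
OR = 0.4055 / 0.4676 = 0.867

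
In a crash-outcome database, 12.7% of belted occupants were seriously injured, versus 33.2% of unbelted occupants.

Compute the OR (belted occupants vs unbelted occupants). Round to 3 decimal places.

odds, belted occupants = 0.1270/0.8730 = 0.1455
odds, unbelted occupants = 0.3320/0.6680 = 0.4970
OR = 0.1455 / 0.4970 = 0.293

0.293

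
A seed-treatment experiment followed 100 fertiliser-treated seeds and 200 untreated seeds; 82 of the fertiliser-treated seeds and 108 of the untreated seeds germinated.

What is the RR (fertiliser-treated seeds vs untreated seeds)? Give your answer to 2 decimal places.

RR: 1.52

risk, fertiliser-treated seeds = 82/100 = 0.8200
risk, untreated seeds = 108/200 = 0.5400
RR = 0.8200 / 0.5400 = 1.52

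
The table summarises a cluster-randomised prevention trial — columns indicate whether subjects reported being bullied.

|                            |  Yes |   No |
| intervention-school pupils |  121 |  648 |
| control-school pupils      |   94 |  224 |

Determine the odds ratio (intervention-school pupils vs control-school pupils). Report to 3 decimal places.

OR = (121 × 224) / (648 × 94) = 27104/60912 ≈ 0.445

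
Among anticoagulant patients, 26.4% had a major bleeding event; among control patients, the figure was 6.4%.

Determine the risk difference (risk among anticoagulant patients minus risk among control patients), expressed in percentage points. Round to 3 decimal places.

risk difference = 0.2640 − 0.0640 = 0.2000 → 20.000 percentage points

RD ≈ 20.000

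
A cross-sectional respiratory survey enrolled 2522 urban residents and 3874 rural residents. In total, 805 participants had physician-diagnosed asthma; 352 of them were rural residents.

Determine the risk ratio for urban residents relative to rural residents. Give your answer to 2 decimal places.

urban residents with the outcome: 805 − 352 = 453
urban residents without the outcome: 2522 − 453 = 2069
rural residents without the outcome: 3874 − 352 = 3522
risk, urban residents = 453/2522 = 0.1796
risk, rural residents = 352/3874 = 0.0909
RR = 0.1796 / 0.0909 = 1.98

1.98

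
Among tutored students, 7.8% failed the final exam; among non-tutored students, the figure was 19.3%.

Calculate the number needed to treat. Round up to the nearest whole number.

9

absolute risk difference = 0.115000
1 / 0.115000 = 8.696 → round up → 9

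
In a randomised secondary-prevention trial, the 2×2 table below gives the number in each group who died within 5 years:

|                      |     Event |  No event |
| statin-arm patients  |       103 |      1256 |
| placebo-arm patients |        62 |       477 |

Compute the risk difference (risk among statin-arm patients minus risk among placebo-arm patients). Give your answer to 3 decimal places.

RD: -0.039

risk, statin-arm patients = 103/1359 = 0.0758
risk, placebo-arm patients = 62/539 = 0.1150
risk difference = 0.0758 − 0.1150 = -0.039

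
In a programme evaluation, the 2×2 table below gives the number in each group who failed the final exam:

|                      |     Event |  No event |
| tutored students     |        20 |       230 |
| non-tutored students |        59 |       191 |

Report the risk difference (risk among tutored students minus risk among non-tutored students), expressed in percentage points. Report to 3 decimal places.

RD: -15.600

risk, tutored students = 20/250 = 0.0800
risk, non-tutored students = 59/250 = 0.2360
risk difference = 0.0800 − 0.2360 = -0.1560 → -15.600 percentage points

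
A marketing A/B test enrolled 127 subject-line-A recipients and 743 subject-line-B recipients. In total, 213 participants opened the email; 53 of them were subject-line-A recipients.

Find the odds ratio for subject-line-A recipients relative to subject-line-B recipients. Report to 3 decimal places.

subject-line-A recipients without the outcome: 127 − 53 = 74
subject-line-B recipients with the outcome: 213 − 53 = 160
subject-line-B recipients without the outcome: 743 − 160 = 583
odds, subject-line-A recipients = 53/74 = 0.7162
odds, subject-line-B recipients = 160/583 = 0.2744
OR = 0.7162 / 0.2744 = 2.610

2.610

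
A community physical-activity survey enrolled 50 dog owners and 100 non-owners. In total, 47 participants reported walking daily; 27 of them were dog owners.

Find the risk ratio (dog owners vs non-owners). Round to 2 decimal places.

dog owners without the outcome: 50 − 27 = 23
non-owners with the outcome: 47 − 27 = 20
non-owners without the outcome: 100 − 20 = 80
risk, dog owners = 27/50 = 0.5400
risk, non-owners = 20/100 = 0.2000
RR = 0.5400 / 0.2000 = 2.70

2.70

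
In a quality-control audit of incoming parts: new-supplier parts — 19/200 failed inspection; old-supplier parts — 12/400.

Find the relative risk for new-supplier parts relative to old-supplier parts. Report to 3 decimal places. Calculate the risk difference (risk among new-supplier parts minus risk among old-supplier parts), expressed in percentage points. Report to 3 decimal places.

risk, new-supplier parts = 19/200 = 0.09500
risk, old-supplier parts = 12/400 = 0.03000
RR = 0.09500 / 0.03000 = 3.167
risk difference = 0.09500 − 0.03000 = 0.06500 → 6.500 percentage points

RR = 3.167; RD = 6.500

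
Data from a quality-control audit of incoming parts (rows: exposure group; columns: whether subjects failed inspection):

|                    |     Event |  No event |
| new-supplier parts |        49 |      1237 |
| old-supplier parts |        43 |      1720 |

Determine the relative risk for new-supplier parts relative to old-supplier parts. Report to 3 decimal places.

risk, new-supplier parts = 49/1286 = 0.03810
risk, old-supplier parts = 43/1763 = 0.02439
RR = 0.03810 / 0.02439 = 1.562

1.562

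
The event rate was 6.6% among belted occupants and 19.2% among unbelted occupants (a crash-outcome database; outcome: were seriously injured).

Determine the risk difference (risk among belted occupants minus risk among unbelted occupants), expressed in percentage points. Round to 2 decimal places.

-12.60

risk difference = 0.0660 − 0.1920 = -0.1260 → -12.60 percentage points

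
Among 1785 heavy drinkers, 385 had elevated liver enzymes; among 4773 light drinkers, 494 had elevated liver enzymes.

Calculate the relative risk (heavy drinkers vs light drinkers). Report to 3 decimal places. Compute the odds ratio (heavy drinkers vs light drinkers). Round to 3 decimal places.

RR = 2.084; OR = 2.382

risk, heavy drinkers = 385/1785 = 0.2157
risk, light drinkers = 494/4773 = 0.1035
RR = 0.2157 / 0.1035 = 2.084
OR = (385 × 4279) / (1400 × 494) = 1647415/691600 ≈ 2.382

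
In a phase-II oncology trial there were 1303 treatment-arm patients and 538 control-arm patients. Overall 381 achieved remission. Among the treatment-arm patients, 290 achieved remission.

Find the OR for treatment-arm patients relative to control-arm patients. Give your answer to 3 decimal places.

OR: 1.406

treatment-arm patients without the outcome: 1303 − 290 = 1013
control-arm patients with the outcome: 381 − 290 = 91
control-arm patients without the outcome: 538 − 91 = 447
odds, treatment-arm patients = 290/1013 = 0.2863
odds, control-arm patients = 91/447 = 0.2036
OR = 0.2863 / 0.2036 = 1.406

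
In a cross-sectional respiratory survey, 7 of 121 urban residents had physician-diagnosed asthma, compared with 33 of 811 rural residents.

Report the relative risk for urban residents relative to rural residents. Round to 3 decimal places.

1.422

risk, urban residents = 7/121 = 0.05785
risk, rural residents = 33/811 = 0.04069
RR = 0.05785 / 0.04069 = 1.422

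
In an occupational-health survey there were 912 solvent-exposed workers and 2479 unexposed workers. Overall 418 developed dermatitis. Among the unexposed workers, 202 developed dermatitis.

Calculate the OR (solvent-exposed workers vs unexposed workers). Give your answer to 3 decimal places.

3.498

solvent-exposed workers with the outcome: 418 − 202 = 216
solvent-exposed workers without the outcome: 912 − 216 = 696
unexposed workers without the outcome: 2479 − 202 = 2277
odds, solvent-exposed workers = 216/696 = 0.3103
odds, unexposed workers = 202/2277 = 0.0887
OR = 0.3103 / 0.0887 = 3.498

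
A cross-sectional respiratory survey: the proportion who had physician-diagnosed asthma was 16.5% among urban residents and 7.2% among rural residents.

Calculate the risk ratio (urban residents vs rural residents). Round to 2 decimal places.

RR = 0.1650 / 0.0720 = 2.29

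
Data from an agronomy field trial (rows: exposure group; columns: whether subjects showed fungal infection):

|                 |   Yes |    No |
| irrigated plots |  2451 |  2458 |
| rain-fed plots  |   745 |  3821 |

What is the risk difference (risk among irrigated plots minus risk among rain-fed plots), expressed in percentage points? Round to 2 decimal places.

33.61

risk, irrigated plots = 2451/4909 = 0.4993
risk, rain-fed plots = 745/4566 = 0.1632
risk difference = 0.4993 − 0.1632 = 0.3361 → 33.61 percentage points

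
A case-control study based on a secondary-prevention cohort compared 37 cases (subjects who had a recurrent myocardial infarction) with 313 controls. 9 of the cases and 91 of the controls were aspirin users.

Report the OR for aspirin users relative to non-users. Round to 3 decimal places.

odds, aspirin users = 9/91 = 0.0989
odds, non-users = 28/222 = 0.1261
OR = 0.0989 / 0.1261 = 0.784

OR = 0.784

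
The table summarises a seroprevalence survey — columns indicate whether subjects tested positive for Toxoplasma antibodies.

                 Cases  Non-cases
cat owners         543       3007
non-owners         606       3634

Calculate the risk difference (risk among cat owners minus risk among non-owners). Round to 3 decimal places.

risk, cat owners = 543/3550 = 0.1530
risk, non-owners = 606/4240 = 0.1429
risk difference = 0.1530 − 0.1429 = 0.010

0.010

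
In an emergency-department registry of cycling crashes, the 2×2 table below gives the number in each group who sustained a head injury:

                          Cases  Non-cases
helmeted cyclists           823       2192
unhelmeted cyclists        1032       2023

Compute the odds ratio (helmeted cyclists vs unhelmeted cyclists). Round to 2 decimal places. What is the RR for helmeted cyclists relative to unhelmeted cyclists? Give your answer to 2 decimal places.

OR = 0.74; RR = 0.81

odds, helmeted cyclists = 823/2192 = 0.3755
odds, unhelmeted cyclists = 1032/2023 = 0.5101
OR = 0.3755 / 0.5101 = 0.74
risk, helmeted cyclists = 823/3015 = 0.2730
risk, unhelmeted cyclists = 1032/3055 = 0.3378
RR = 0.2730 / 0.3378 = 0.81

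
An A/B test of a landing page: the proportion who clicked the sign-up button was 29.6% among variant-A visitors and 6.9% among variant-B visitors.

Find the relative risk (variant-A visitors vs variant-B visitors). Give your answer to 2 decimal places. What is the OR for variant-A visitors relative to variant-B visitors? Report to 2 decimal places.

RR = 4.29; OR = 5.67

RR = 0.2960 / 0.0690 = 4.29
odds, variant-A visitors = 0.2960/0.7040 = 0.4205
odds, variant-B visitors = 0.0690/0.9310 = 0.0741
OR = 0.4205 / 0.0741 = 5.67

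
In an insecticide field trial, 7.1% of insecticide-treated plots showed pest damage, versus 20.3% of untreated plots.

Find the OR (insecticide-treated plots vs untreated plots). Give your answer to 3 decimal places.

odds, insecticide-treated plots = 0.0710/0.9290 = 0.0764
odds, untreated plots = 0.2030/0.7970 = 0.2547
OR = 0.0764 / 0.2547 = 0.300

OR = 0.300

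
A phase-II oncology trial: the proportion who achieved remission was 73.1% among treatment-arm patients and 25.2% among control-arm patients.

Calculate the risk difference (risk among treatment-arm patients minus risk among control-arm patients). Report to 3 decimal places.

risk difference = 0.7310 − 0.2520 = 0.479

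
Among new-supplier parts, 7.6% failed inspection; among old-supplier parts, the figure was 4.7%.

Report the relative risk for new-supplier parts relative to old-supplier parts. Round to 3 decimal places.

RR = 0.07600 / 0.04700 = 1.617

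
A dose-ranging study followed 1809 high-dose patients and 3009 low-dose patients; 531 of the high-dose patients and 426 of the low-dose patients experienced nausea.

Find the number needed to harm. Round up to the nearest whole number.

risk, high-dose patients = 531/1809 = 0.293532
risk, low-dose patients = 426/3009 = 0.141575
absolute risk difference = 0.151957
1 / 0.151957 = 6.581 → round up → 7

7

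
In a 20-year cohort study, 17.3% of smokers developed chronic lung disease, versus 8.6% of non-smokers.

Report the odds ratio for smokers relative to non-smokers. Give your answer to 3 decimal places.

odds, smokers = 0.1730/0.8270 = 0.2092
odds, non-smokers = 0.0860/0.9140 = 0.0941
OR = 0.2092 / 0.0941 = 2.223

OR: 2.223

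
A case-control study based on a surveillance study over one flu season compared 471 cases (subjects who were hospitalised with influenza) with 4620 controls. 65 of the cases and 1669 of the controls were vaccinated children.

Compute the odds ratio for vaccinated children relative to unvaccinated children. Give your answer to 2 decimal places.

OR = (65 × 2951) / (1669 × 406) = 191815/677614 ≈ 0.28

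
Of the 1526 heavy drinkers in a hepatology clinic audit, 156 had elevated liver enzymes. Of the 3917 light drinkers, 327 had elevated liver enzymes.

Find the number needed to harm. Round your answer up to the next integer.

54

risk, heavy drinkers = 156/1526 = 0.102228
risk, light drinkers = 327/3917 = 0.083482
absolute risk difference = 0.018746
1 / 0.018746 = 53.345 → round up → 54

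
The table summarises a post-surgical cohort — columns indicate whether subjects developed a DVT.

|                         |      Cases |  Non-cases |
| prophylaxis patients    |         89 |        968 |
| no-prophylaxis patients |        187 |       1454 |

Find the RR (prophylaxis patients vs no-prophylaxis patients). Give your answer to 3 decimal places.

0.739

risk, prophylaxis patients = 89/1057 = 0.0842
risk, no-prophylaxis patients = 187/1641 = 0.1140
RR = 0.0842 / 0.1140 = 0.739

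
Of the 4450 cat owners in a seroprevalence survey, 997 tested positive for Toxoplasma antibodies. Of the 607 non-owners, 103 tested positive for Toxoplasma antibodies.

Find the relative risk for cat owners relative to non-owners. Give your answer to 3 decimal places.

1.320

risk, cat owners = 997/4450 = 0.2240
risk, non-owners = 103/607 = 0.1697
RR = 0.2240 / 0.1697 = 1.320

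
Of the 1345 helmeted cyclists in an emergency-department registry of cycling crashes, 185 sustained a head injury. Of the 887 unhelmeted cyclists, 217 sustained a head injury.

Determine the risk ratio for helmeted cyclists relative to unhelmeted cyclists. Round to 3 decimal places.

risk, helmeted cyclists = 185/1345 = 0.1375
risk, unhelmeted cyclists = 217/887 = 0.2446
RR = 0.1375 / 0.2446 = 0.562

RR ≈ 0.562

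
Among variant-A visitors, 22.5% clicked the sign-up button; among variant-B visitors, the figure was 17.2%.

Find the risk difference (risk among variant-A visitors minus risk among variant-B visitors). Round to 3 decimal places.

risk difference = 0.2250 − 0.1720 = 0.053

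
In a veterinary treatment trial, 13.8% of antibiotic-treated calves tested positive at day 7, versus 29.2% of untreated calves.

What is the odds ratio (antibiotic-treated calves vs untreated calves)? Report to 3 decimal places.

OR = 0.388

odds, antibiotic-treated calves = 0.1380/0.8620 = 0.1601
odds, untreated calves = 0.2920/0.7080 = 0.4124
OR = 0.1601 / 0.4124 = 0.388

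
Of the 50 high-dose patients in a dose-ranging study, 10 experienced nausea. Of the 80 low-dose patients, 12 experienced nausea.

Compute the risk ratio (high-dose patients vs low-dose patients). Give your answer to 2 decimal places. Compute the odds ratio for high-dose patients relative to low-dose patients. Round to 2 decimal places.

RR = 1.33; OR = 1.42

risk, high-dose patients = 10/50 = 0.2000
risk, low-dose patients = 12/80 = 0.1500
RR = 0.2000 / 0.1500 = 1.33
odds, high-dose patients = 10/40 = 0.2500
odds, low-dose patients = 12/68 = 0.1765
OR = 0.2500 / 0.1765 = 1.42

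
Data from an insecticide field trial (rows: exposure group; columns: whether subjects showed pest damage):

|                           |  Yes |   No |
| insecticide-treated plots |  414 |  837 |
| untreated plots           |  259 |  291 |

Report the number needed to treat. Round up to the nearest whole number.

8

risk, insecticide-treated plots = 414/1251 = 0.330935
risk, untreated plots = 259/550 = 0.470909
absolute risk difference = 0.139974
1 / 0.139974 = 7.144 → round up → 8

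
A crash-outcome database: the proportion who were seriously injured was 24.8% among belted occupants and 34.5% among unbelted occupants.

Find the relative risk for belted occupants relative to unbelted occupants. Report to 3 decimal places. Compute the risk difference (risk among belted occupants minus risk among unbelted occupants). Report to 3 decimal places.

RR = 0.2480 / 0.3450 = 0.719
risk difference = 0.2480 − 0.3450 = -0.097

RR = 0.719; RD = -0.097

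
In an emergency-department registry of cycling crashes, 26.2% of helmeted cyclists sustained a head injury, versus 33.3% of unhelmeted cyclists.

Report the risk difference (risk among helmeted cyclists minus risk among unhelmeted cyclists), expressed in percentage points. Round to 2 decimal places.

risk difference = 0.2620 − 0.3330 = -0.0710 → -7.10 percentage points

RD = -7.10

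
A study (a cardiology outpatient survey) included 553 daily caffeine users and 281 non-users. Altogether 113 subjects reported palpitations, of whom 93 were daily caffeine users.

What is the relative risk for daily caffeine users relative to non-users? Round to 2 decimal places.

daily caffeine users without the outcome: 553 − 93 = 460
non-users with the outcome: 113 − 93 = 20
non-users without the outcome: 281 − 20 = 261
risk, daily caffeine users = 93/553 = 0.1682
risk, non-users = 20/281 = 0.0712
RR = 0.1682 / 0.0712 = 2.36

2.36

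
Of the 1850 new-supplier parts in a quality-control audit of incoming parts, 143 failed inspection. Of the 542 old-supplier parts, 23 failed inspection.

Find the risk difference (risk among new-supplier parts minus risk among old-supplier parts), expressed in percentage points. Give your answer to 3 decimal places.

risk, new-supplier parts = 143/1850 = 0.07730
risk, old-supplier parts = 23/542 = 0.04244
risk difference = 0.07730 − 0.04244 = 0.03486 → 3.486 percentage points

RD ≈ 3.486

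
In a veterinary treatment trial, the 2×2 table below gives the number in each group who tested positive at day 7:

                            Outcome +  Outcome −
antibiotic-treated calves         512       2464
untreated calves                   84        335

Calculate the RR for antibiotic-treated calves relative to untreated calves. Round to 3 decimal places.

0.858

risk, antibiotic-treated calves = 512/2976 = 0.1720
risk, untreated calves = 84/419 = 0.2005
RR = 0.1720 / 0.2005 = 0.858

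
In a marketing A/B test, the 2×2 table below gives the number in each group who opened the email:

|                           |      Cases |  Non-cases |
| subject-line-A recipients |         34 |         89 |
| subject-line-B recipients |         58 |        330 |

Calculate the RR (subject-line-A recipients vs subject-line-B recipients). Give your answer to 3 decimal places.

risk, subject-line-A recipients = 34/123 = 0.2764
risk, subject-line-B recipients = 58/388 = 0.1495
RR = 0.2764 / 0.1495 = 1.849

RR ≈ 1.849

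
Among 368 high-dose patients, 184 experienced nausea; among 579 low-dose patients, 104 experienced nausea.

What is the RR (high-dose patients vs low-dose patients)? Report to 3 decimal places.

risk, high-dose patients = 184/368 = 0.5000
risk, low-dose patients = 104/579 = 0.1796
RR = 0.5000 / 0.1796 = 2.784

RR = 2.784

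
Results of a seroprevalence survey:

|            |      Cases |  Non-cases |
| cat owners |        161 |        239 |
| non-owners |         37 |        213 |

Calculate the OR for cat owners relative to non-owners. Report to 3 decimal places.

odds, cat owners = 161/239 = 0.6736
odds, non-owners = 37/213 = 0.1737
OR = 0.6736 / 0.1737 = 3.878

OR ≈ 3.878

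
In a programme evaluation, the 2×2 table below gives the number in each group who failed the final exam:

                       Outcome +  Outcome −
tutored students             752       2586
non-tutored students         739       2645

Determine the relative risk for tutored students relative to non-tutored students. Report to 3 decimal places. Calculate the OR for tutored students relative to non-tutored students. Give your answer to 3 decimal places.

risk, tutored students = 752/3338 = 0.2253
risk, non-tutored students = 739/3384 = 0.2184
RR = 0.2253 / 0.2184 = 1.032
odds, tutored students = 752/2586 = 0.2908
odds, non-tutored students = 739/2645 = 0.2794
OR = 0.2908 / 0.2794 = 1.041

RR = 1.032; OR = 1.041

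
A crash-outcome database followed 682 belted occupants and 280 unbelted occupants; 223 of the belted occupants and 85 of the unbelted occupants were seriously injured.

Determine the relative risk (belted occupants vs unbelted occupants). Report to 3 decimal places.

RR: 1.077

risk, belted occupants = 223/682 = 0.3270
risk, unbelted occupants = 85/280 = 0.3036
RR = 0.3270 / 0.3036 = 1.077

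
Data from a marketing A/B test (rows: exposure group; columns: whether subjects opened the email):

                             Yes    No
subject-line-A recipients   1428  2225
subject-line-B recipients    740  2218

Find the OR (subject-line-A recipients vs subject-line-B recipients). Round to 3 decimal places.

OR = 1.924

odds, subject-line-A recipients = 1428/2225 = 0.6418
odds, subject-line-B recipients = 740/2218 = 0.3336
OR = 0.6418 / 0.3336 = 1.924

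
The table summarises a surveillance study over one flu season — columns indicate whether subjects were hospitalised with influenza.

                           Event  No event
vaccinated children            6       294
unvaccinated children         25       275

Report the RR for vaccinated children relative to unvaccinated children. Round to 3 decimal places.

RR: 0.240

risk, vaccinated children = 6/300 = 0.02000
risk, unvaccinated children = 25/300 = 0.08333
RR = 0.02000 / 0.08333 = 0.240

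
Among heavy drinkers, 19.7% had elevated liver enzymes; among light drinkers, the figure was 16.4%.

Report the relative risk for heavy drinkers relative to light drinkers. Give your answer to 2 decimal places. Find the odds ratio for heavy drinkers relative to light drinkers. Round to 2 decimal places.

RR = 0.1970 / 0.1640 = 1.20
odds, heavy drinkers = 0.1970/0.8030 = 0.2453
odds, light drinkers = 0.1640/0.8360 = 0.1962
OR = 0.2453 / 0.1962 = 1.25

RR = 1.20; OR = 1.25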